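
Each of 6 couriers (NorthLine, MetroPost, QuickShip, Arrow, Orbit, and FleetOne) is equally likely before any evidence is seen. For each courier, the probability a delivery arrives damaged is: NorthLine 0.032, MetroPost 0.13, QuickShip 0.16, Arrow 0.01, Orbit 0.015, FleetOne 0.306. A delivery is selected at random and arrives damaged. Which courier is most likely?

Since the prior is uniform, the posterior is proportional to the likelihood:
  NorthLine: 0.032
  MetroPost: 0.13
  QuickShip: 0.16
  Arrow: 0.01
  Orbit: 0.015
  FleetOne: 0.306
Normalizing constant = 0.653.
Largest term belongs to FleetOne, so FleetOne is most probable.

FleetOne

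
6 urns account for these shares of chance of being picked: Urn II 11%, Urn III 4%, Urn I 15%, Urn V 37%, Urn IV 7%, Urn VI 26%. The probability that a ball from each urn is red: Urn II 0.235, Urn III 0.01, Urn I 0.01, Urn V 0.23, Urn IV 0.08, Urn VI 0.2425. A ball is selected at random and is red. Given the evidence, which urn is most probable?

Urn V

By Bayes' rule, posterior ∝ prior × likelihood:
  Urn II: 0.11 × 0.235 = 0.02585
  Urn III: 0.04 × 0.01 = 0.0004
  Urn I: 0.15 × 0.01 = 0.0015
  Urn V: 0.37 × 0.23 = 0.0851
  Urn IV: 0.07 × 0.08 = 0.0056
  Urn VI: 0.26 × 0.2425 = 0.06305
Sum = 0.1815.
Largest term belongs to Urn V, so Urn V is most probable.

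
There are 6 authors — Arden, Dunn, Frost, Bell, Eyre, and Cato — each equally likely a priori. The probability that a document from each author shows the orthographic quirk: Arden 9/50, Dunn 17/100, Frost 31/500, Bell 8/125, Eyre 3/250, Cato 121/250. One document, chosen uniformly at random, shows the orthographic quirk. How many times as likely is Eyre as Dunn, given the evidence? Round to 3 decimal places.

Since the prior is uniform, the posterior is proportional to the likelihood:
  Arden: 0.18
  Dunn: 0.17
  Frost: 0.062
  Bell: 0.064
  Eyre: 0.012
  Cato: 0.484
Normalizing constant = 0.972.
The ratio is 0.012 / 0.17 (the normalizer cancels) = 0.071.

0.071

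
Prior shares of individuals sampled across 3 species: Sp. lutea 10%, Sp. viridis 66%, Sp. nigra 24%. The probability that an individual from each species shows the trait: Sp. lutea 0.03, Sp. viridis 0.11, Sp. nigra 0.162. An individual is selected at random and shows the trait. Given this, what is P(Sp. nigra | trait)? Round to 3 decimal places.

0.340

Prior × likelihood for each hypothesis:
  Sp. lutea: 0.1 × 0.03 = 0.003
  Sp. viridis: 0.66 × 0.11 = 0.0726
  Sp. nigra: 0.24 × 0.162 = 0.03888
Sum = 0.11448.
P(Sp. nigra | evidence) = 0.03888 / 0.11448 ≈ 0.340.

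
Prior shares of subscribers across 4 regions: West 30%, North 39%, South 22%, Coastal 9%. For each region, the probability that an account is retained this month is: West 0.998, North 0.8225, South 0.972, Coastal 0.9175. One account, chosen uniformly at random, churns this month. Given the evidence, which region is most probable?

North

Taking complements, P(churn | each) = West 0.002, North 0.1775, South 0.028, Coastal 0.0825.
Prior × likelihood for each hypothesis:
  West: 0.3 × 0.002 = 0.0006
  North: 0.39 × 0.1775 = 0.069225
  South: 0.22 × 0.028 = 0.00616
  Coastal: 0.09 × 0.0825 = 0.007425
Total = 0.08341.
Largest term belongs to North, so North is most probable.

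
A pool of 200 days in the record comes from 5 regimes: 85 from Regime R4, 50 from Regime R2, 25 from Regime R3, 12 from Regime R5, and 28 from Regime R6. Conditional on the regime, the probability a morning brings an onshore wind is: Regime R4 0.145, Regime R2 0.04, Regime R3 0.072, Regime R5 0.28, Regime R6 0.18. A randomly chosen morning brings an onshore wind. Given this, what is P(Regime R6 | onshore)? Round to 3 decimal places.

0.206

Prior × likelihood for each hypothesis:
  Regime R4: 0.425 × 0.145 = 0.061625
  Regime R2: 0.25 × 0.04 = 0.01
  Regime R3: 0.125 × 0.072 = 0.009
  Regime R5: 0.06 × 0.28 = 0.0168
  Regime R6: 0.14 × 0.18 = 0.0252
Sum = 0.122625.
P(Regime R6 | evidence) = 0.0252 / 0.122625 ≈ 0.206.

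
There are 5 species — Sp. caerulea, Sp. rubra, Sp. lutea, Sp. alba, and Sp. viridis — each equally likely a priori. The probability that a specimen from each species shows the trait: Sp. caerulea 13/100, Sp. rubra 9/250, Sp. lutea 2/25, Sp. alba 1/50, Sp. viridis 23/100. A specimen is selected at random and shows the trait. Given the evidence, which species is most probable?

With a uniform prior (1/5 each), posterior ∝ likelihood:
  Sp. caerulea: 0.13
  Sp. rubra: 0.036
  Sp. lutea: 0.08
  Sp. alba: 0.02
  Sp. viridis: 0.23
Sum = 0.496.
Largest term belongs to Sp. viridis, so Sp. viridis is most probable.

Sp. viridis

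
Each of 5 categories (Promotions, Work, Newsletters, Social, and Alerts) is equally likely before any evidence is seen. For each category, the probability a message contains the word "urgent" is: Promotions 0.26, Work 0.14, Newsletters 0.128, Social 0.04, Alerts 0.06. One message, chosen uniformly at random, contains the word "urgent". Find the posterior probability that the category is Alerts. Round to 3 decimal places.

With a uniform prior (1/5 each), posterior ∝ likelihood:
  Promotions: 0.26
  Work: 0.14
  Newsletters: 0.128
  Social: 0.04
  Alerts: 0.06
Total = 0.628.
P(Alerts | evidence) = 0.06 / 0.628 ≈ 0.096.

0.096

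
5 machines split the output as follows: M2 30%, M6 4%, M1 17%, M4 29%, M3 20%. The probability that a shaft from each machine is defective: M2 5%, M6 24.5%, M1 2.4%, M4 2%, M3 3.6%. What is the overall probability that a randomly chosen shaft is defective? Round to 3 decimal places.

0.042

By Bayes' rule, posterior ∝ prior × likelihood:
  M2: 0.3 × 0.05 = 0.015
  M6: 0.04 × 0.245 = 0.0098
  M1: 0.17 × 0.024 = 0.00408
  M4: 0.29 × 0.02 = 0.0058
  M3: 0.2 × 0.036 = 0.0072
P(defective) = 0.015 + 0.0098 + 0.00408 + 0.0058 + 0.0072 = 0.04188 → 0.042.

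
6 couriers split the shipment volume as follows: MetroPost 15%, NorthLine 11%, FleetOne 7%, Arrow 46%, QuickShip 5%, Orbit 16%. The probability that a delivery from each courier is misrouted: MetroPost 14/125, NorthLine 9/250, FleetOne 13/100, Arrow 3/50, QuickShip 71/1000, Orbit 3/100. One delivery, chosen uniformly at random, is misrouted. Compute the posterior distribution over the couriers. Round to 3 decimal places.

Unnormalized posteriors (prior × likelihood):
  MetroPost: 0.15 × 0.112 = 0.0168
  NorthLine: 0.11 × 0.036 = 0.00396
  FleetOne: 0.07 × 0.13 = 0.0091
  Arrow: 0.46 × 0.06 = 0.0276
  QuickShip: 0.05 × 0.071 = 0.00355
  Orbit: 0.16 × 0.03 = 0.0048
Normalizing constant = 0.06581.
P(MetroPost | misrouted) = 0.0168/0.06581 ≈ 0.255
P(NorthLine | misrouted) = 0.00396/0.06581 ≈ 0.060
P(FleetOne | misrouted) = 0.0091/0.06581 ≈ 0.138
P(Arrow | misrouted) = 0.0276/0.06581 ≈ 0.419
P(QuickShip | misrouted) = 0.00355/0.06581 ≈ 0.054
P(Orbit | misrouted) = 0.0048/0.06581 ≈ 0.073

MetroPost 0.255, NorthLine 0.060, FleetOne 0.138, Arrow 0.419, QuickShip 0.054, Orbit 0.073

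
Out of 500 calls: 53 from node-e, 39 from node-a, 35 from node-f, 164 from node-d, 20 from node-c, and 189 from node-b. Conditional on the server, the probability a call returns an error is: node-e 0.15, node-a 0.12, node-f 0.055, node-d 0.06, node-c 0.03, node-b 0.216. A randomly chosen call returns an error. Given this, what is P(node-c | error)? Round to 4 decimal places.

Unnormalized posteriors (prior × likelihood):
  node-e: 0.106 × 0.15 = 0.0159
  node-a: 0.078 × 0.12 = 0.00936
  node-f: 0.07 × 0.055 = 0.00385
  node-d: 0.328 × 0.06 = 0.01968
  node-c: 0.04 × 0.03 = 0.0012
  node-b: 0.378 × 0.216 = 0.081648
Sum = 0.131638.
P(node-c | evidence) = 0.0012 / 0.131638 ≈ 0.0091.

0.0091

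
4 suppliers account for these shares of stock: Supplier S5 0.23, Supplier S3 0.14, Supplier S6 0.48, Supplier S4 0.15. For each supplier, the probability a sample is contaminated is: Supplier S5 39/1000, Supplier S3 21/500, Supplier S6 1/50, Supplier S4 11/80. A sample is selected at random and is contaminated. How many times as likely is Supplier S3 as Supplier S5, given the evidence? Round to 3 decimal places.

0.656

By Bayes' rule, posterior ∝ prior × likelihood:
  Supplier S5: 0.23 × 0.039 = 0.00897
  Supplier S3: 0.14 × 0.042 = 0.00588
  Supplier S6: 0.48 × 0.02 = 0.0096
  Supplier S4: 0.15 × 0.1375 = 0.020625
Total = 0.045075.
The ratio is 0.00588 / 0.00897 (the normalizer cancels) = 0.656.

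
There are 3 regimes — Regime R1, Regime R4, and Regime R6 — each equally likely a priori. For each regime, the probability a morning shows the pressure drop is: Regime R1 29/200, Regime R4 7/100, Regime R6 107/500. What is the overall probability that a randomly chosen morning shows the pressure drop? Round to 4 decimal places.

0.1430

With a uniform prior (1/3 each), posterior ∝ likelihood:
  Regime R1: 0.145
  Regime R4: 0.07
  Regime R6: 0.214
P(drop) = (1/3) × (0.145 + 0.07 + 0.214) = 0.429/3 ≈ 0.1430.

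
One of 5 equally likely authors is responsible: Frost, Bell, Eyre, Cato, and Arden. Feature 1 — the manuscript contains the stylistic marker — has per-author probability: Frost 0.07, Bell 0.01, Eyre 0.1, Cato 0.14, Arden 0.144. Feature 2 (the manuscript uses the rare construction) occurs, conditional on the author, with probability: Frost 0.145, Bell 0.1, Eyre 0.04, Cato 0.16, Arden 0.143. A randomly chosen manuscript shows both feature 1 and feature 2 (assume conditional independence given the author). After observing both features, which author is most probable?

Since the prior is uniform, the posterior is proportional to the likelihood:
  Frost: 0.07 × 0.145 = 0.01015
  Bell: 0.01 × 0.1 = 0.001
  Eyre: 0.1 × 0.04 = 0.004
  Cato: 0.14 × 0.16 = 0.0224
  Arden: 0.144 × 0.143 = 0.020592
Normalizing constant = 0.058142.
Largest term belongs to Cato, so Cato is most probable.

Cato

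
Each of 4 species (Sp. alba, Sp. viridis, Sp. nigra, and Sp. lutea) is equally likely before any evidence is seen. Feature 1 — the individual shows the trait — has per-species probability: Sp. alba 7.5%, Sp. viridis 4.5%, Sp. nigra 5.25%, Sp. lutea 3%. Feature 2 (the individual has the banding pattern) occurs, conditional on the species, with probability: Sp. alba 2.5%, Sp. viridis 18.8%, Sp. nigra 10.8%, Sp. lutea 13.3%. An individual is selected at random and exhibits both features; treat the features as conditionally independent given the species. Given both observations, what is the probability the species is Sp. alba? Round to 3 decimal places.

Since the prior is uniform, the posterior is proportional to the likelihood:
  Sp. alba: 0.075 × 0.025 = 0.001875
  Sp. viridis: 0.045 × 0.188 = 0.00846
  Sp. nigra: 0.0525 × 0.108 = 0.00567
  Sp. lutea: 0.03 × 0.133 = 0.00399
Sum = 0.019995.
P(Sp. alba | evidence) = 0.001875 / 0.019995 ≈ 0.094.

0.094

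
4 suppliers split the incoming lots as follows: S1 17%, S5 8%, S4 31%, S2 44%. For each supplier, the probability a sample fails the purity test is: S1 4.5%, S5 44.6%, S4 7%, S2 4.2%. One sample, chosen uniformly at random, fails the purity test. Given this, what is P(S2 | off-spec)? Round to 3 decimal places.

0.221

Compute prior × likelihood for every hypothesis:
  S1: 0.17 × 0.045 = 0.00765
  S5: 0.08 × 0.446 = 0.03568
  S4: 0.31 × 0.07 = 0.0217
  S2: 0.44 × 0.042 = 0.01848
Normalizing constant = 0.08351.
P(S2 | evidence) = 0.01848 / 0.08351 ≈ 0.221.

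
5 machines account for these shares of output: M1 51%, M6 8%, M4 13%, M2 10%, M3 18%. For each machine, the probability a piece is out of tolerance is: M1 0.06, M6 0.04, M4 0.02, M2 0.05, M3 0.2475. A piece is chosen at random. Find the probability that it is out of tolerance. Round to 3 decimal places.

Compute prior × likelihood for every hypothesis:
  M1: 0.51 × 0.06 = 0.0306
  M6: 0.08 × 0.04 = 0.0032
  M4: 0.13 × 0.02 = 0.0026
  M2: 0.1 × 0.05 = 0.005
  M3: 0.18 × 0.2475 = 0.04455
P(oversize) = 0.0306 + 0.0032 + 0.0026 + 0.005 + 0.04455 = 0.08595 → 0.086.

0.086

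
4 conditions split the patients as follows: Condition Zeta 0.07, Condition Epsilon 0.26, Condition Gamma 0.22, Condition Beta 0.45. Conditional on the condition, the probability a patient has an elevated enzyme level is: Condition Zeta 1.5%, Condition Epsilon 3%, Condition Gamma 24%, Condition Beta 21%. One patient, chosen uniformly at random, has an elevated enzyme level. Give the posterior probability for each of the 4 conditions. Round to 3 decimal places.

Condition Zeta 0.007, Condition Epsilon 0.050, Condition Gamma 0.338, Condition Beta 0.605

Compute prior × likelihood for every hypothesis:
  Condition Zeta: 0.07 × 0.015 = 0.00105
  Condition Epsilon: 0.26 × 0.03 = 0.0078
  Condition Gamma: 0.22 × 0.24 = 0.0528
  Condition Beta: 0.45 × 0.21 = 0.0945
Total = 0.15615.
P(Condition Zeta | elevated) = 0.00105/0.15615 ≈ 0.007
P(Condition Epsilon | elevated) = 0.0078/0.15615 ≈ 0.050
P(Condition Gamma | elevated) = 0.0528/0.15615 ≈ 0.338
P(Condition Beta | elevated) = 0.0945/0.15615 ≈ 0.605
(Check: 0.007+0.050+0.338+0.605 = 1.000.)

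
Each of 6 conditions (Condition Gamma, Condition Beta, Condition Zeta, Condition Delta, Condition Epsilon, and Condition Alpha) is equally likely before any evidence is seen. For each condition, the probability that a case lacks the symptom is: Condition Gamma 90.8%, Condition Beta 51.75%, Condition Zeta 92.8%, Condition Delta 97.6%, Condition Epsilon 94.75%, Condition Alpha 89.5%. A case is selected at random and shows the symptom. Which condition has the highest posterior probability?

Taking complements, P(symptomatic | each) = Condition Gamma 0.092, Condition Beta 0.4825, Condition Zeta 0.072, Condition Delta 0.024, Condition Epsilon 0.0525, Condition Alpha 0.105.
With a uniform prior (1/6 each), posterior ∝ likelihood:
  Condition Gamma: 0.092
  Condition Beta: 0.4825
  Condition Zeta: 0.072
  Condition Delta: 0.024
  Condition Epsilon: 0.0525
  Condition Alpha: 0.105
Sum = 0.828.
Largest term belongs to Condition Beta, so Condition Beta is most probable.

Condition Beta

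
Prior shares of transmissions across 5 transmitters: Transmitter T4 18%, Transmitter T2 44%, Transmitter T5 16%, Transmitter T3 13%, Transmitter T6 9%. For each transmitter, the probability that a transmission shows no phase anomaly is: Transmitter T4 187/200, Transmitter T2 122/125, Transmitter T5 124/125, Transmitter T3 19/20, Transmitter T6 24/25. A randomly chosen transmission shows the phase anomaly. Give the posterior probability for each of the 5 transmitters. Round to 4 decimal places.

Transmitter T4 0.3478, Transmitter T2 0.3139, Transmitter T5 0.0380, Transmitter T3 0.1932, Transmitter T6 0.1070

Taking complements, P(anomaly | each) = Transmitter T4 0.065, Transmitter T2 0.024, Transmitter T5 0.008, Transmitter T3 0.05, Transmitter T6 0.04.
Unnormalized posteriors (prior × likelihood):
  Transmitter T4: 0.18 × 0.065 = 0.0117
  Transmitter T2: 0.44 × 0.024 = 0.01056
  Transmitter T5: 0.16 × 0.008 = 0.00128
  Transmitter T3: 0.13 × 0.05 = 0.0065
  Transmitter T6: 0.09 × 0.04 = 0.0036
Normalizing constant = 0.03364.
P(Transmitter T4 | anomaly) = 0.0117/0.03364 ≈ 0.3478
P(Transmitter T2 | anomaly) = 0.01056/0.03364 ≈ 0.3139
P(Transmitter T5 | anomaly) = 0.00128/0.03364 ≈ 0.0380
P(Transmitter T3 | anomaly) = 0.0065/0.03364 ≈ 0.1932
P(Transmitter T6 | anomaly) = 0.0036/0.03364 ≈ 0.1070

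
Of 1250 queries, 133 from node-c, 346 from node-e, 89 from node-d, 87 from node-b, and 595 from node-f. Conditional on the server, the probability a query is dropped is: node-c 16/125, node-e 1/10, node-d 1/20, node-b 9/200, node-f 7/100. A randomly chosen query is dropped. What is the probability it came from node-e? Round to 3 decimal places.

0.340

Compute prior × likelihood for every hypothesis:
  node-c: 0.1064 × 0.128 = 0.0136192
  node-e: 0.2768 × 0.1 = 0.02768
  node-d: 0.0712 × 0.05 = 0.00356
  node-b: 0.0696 × 0.045 = 0.003132
  node-f: 0.476 × 0.07 = 0.03332
Total = 0.0813112.
P(node-e | evidence) = 0.02768 / 0.0813112 ≈ 0.340.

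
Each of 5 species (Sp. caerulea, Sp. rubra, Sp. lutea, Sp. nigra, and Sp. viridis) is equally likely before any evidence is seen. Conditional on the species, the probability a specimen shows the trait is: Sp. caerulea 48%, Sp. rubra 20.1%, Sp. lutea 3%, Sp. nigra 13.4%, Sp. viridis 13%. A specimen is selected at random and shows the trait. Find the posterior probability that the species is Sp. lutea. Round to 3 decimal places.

0.031

With a uniform prior (1/5 each), posterior ∝ likelihood:
  Sp. caerulea: 0.48
  Sp. rubra: 0.201
  Sp. lutea: 0.03
  Sp. nigra: 0.134
  Sp. viridis: 0.13
Normalizing constant = 0.975.
P(Sp. lutea | evidence) = 0.03 / 0.975 ≈ 0.031.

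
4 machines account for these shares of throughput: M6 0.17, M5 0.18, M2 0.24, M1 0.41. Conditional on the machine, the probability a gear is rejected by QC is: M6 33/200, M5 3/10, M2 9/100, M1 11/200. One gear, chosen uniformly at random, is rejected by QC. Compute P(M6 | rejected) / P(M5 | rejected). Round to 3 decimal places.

Compute prior × likelihood for every hypothesis:
  M6: 0.17 × 0.165 = 0.02805
  M5: 0.18 × 0.3 = 0.054
  M2: 0.24 × 0.09 = 0.0216
  M1: 0.41 × 0.055 = 0.02255
Normalizing constant = 0.1262.
The ratio is 0.02805 / 0.054 (the normalizer cancels) = 0.519.

0.519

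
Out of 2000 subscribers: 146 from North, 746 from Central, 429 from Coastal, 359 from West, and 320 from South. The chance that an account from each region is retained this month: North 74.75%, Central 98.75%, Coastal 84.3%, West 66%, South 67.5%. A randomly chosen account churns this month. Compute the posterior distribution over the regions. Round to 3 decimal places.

Taking complements, P(churn | each) = North 0.2525, Central 0.0125, Coastal 0.157, West 0.34, South 0.325.
Compute prior × likelihood for every hypothesis:
  North: 0.073 × 0.2525 = 0.0184325
  Central: 0.373 × 0.0125 = 0.0046625
  Coastal: 0.2145 × 0.157 = 0.0336765
  West: 0.1795 × 0.34 = 0.06103
  South: 0.16 × 0.325 = 0.052
Normalizing constant = 0.1698015.
P(North | churn) = 0.0184325/0.1698015 ≈ 0.109
P(Central | churn) = 0.0046625/0.1698015 ≈ 0.027
P(Coastal | churn) = 0.0336765/0.1698015 ≈ 0.198
P(West | churn) = 0.06103/0.1698015 ≈ 0.359
P(South | churn) = 0.052/0.1698015 ≈ 0.306

North 0.109, Central 0.027, Coastal 0.198, West 0.359, South 0.306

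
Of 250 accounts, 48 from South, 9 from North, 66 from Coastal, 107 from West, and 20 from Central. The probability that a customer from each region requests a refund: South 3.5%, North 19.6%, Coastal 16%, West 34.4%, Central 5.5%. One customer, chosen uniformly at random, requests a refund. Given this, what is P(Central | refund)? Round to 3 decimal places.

0.021

By Bayes' rule, posterior ∝ prior × likelihood:
  South: 0.192 × 0.035 = 0.00672
  North: 0.036 × 0.196 = 0.007056
  Coastal: 0.264 × 0.16 = 0.04224
  West: 0.428 × 0.344 = 0.147232
  Central: 0.08 × 0.055 = 0.0044
Sum = 0.207648.
P(Central | evidence) = 0.0044 / 0.207648 ≈ 0.021.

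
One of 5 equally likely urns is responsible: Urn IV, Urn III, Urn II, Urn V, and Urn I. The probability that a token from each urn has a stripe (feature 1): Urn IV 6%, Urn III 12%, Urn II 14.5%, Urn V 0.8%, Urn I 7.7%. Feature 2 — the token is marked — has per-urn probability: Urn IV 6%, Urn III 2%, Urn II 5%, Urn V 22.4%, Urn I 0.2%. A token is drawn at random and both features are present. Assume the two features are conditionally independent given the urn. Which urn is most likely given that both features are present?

With a uniform prior (1/5 each), posterior ∝ likelihood:
  Urn IV: 0.06 × 0.06 = 0.0036
  Urn III: 0.12 × 0.02 = 0.0024
  Urn II: 0.145 × 0.05 = 0.00725
  Urn V: 0.008 × 0.224 = 0.001792
  Urn I: 0.077 × 0.002 = 0.000154
Sum = 0.015196.
Largest term belongs to Urn II, so Urn II is most probable.

Urn II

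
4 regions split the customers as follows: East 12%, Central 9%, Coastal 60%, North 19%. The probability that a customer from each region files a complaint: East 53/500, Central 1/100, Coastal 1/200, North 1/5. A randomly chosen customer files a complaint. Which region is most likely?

North

Prior × likelihood for each hypothesis:
  East: 0.12 × 0.106 = 0.01272
  Central: 0.09 × 0.01 = 0.0009
  Coastal: 0.6 × 0.005 = 0.003
  North: 0.19 × 0.2 = 0.038
Normalizing constant = 0.05462.
Largest term belongs to North, so North is most probable.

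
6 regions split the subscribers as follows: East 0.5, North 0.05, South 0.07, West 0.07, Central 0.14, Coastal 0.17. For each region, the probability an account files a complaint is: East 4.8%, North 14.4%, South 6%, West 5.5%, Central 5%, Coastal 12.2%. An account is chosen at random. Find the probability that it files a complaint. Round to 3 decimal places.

0.067

By Bayes' rule, posterior ∝ prior × likelihood:
  East: 0.5 × 0.048 = 0.024
  North: 0.05 × 0.144 = 0.0072
  South: 0.07 × 0.06 = 0.0042
  West: 0.07 × 0.055 = 0.00385
  Central: 0.14 × 0.05 = 0.007
  Coastal: 0.17 × 0.122 = 0.02074
P(complaint) = 0.024 + 0.0072 + 0.0042 + 0.00385 + 0.007 + 0.02074 = 0.06699 → 0.067.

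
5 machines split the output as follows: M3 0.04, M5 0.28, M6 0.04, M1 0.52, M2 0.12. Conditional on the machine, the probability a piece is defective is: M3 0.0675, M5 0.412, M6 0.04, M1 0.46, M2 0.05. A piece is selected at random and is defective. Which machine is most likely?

Unnormalized posteriors (prior × likelihood):
  M3: 0.04 × 0.0675 = 0.0027
  M5: 0.28 × 0.412 = 0.11536
  M6: 0.04 × 0.04 = 0.0016
  M1: 0.52 × 0.46 = 0.2392
  M2: 0.12 × 0.05 = 0.006
Normalizing constant = 0.36486.
Largest term belongs to M1, so M1 is most probable.

M1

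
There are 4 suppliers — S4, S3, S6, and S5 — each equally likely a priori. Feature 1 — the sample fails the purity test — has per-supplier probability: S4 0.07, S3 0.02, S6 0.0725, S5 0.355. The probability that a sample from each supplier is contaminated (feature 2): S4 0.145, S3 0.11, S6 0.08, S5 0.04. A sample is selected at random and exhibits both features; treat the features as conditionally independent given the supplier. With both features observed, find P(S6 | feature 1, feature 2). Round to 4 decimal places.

Since the prior is uniform, the posterior is proportional to the likelihood:
  S4: 0.07 × 0.145 = 0.01015
  S3: 0.02 × 0.11 = 0.0022
  S6: 0.0725 × 0.08 = 0.0058
  S5: 0.355 × 0.04 = 0.0142
Normalizing constant = 0.03235.
P(S6 | evidence) = 0.0058 / 0.03235 ≈ 0.1793.

0.1793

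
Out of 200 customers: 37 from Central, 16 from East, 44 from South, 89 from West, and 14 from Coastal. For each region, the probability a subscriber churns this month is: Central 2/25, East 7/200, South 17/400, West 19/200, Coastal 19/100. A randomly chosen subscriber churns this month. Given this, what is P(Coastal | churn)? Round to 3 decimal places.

0.161

Compute prior × likelihood for every hypothesis:
  Central: 0.185 × 0.08 = 0.0148
  East: 0.08 × 0.035 = 0.0028
  South: 0.22 × 0.0425 = 0.00935
  West: 0.445 × 0.095 = 0.042275
  Coastal: 0.07 × 0.19 = 0.0133
Sum = 0.082525.
P(Coastal | evidence) = 0.0133 / 0.082525 ≈ 0.161.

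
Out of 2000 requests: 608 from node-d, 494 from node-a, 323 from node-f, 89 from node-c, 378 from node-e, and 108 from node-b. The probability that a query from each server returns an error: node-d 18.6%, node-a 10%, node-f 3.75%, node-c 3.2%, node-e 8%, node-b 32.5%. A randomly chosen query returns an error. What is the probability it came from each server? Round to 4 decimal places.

node-d 0.4658, node-a 0.2035, node-f 0.0499, node-c 0.0117, node-e 0.1246, node-b 0.1446

Unnormalized posteriors (prior × likelihood):
  node-d: 0.304 × 0.186 = 0.056544
  node-a: 0.247 × 0.1 = 0.0247
  node-f: 0.1615 × 0.0375 = 0.00605625
  node-c: 0.0445 × 0.032 = 0.001424
  node-e: 0.189 × 0.08 = 0.01512
  node-b: 0.054 × 0.325 = 0.01755
Normalizing constant = 0.12139425.
P(node-d | error) = 0.056544/0.12139425 ≈ 0.4658
P(node-a | error) = 0.0247/0.12139425 ≈ 0.2035
P(node-f | error) = 0.00605625/0.12139425 ≈ 0.0499
P(node-c | error) = 0.001424/0.12139425 ≈ 0.0117
P(node-e | error) = 0.01512/0.12139425 ≈ 0.1246
P(node-b | error) = 0.01755/0.12139425 ≈ 0.1446
(Check: 0.4658+0.2035+0.0499+0.0117+0.1246+0.1446 = 1.0001.)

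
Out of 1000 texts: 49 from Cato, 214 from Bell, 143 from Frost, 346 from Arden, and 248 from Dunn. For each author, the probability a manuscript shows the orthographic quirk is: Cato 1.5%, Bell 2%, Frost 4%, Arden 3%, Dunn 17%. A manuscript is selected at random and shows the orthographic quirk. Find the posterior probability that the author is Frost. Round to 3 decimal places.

0.090

Unnormalized posteriors (prior × likelihood):
  Cato: 0.049 × 0.015 = 0.000735
  Bell: 0.214 × 0.02 = 0.00428
  Frost: 0.143 × 0.04 = 0.00572
  Arden: 0.346 × 0.03 = 0.01038
  Dunn: 0.248 × 0.17 = 0.04216
Total = 0.063275.
P(Frost | evidence) = 0.00572 / 0.063275 ≈ 0.090.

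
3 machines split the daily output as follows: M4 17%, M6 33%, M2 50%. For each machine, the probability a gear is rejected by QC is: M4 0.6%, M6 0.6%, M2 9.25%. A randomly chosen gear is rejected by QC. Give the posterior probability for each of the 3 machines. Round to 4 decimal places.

M4 0.0207, M6 0.0402, M2 0.9391

Prior × likelihood for each hypothesis:
  M4: 0.17 × 0.006 = 0.00102
  M6: 0.33 × 0.006 = 0.00198
  M2: 0.5 × 0.0925 = 0.04625
Sum = 0.04925.
P(M4 | rejected) = 0.00102/0.04925 ≈ 0.0207
P(M6 | rejected) = 0.00198/0.04925 ≈ 0.0402
P(M2 | rejected) = 0.04625/0.04925 ≈ 0.9391
(Check: 0.0207+0.0402+0.9391 = 1.0000.)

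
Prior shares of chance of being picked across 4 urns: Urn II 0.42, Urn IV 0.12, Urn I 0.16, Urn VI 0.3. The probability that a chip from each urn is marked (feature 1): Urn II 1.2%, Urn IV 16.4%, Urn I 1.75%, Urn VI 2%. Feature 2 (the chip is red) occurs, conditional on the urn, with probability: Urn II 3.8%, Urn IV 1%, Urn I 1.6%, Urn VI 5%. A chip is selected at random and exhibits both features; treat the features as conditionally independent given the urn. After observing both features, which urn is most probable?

Unnormalized posteriors (prior × likelihood):
  Urn II: 0.42 × 0.012 × 0.038 = 0.00019152
  Urn IV: 0.12 × 0.164 × 0.01 = 0.0001968
  Urn I: 0.16 × 0.0175 × 0.016 = 0.0000448
  Urn VI: 0.3 × 0.02 × 0.05 = 0.0003
Total = 0.00073312.
Largest term belongs to Urn VI, so Urn VI is most probable.

Urn VI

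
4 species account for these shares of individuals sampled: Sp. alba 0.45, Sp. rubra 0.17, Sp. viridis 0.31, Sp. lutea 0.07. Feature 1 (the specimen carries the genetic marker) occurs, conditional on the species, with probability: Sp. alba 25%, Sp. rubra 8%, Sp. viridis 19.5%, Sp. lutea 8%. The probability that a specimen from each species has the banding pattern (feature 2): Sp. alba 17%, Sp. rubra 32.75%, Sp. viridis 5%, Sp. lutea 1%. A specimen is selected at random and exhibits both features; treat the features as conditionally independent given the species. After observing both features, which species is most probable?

By Bayes' rule, posterior ∝ prior × likelihood:
  Sp. alba: 0.45 × 0.25 × 0.17 = 0.019125
  Sp. rubra: 0.17 × 0.08 × 0.3275 = 0.004454
  Sp. viridis: 0.31 × 0.195 × 0.05 = 0.0030225
  Sp. lutea: 0.07 × 0.08 × 0.01 = 0.000056
Sum = 0.0266575.
Largest term belongs to Sp. alba, so Sp. alba is most probable.

Sp. alba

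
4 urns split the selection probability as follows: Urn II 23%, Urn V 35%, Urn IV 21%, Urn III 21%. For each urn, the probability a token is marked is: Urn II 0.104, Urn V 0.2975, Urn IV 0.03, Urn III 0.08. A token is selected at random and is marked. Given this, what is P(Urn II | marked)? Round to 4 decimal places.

By Bayes' rule, posterior ∝ prior × likelihood:
  Urn II: 0.23 × 0.104 = 0.02392
  Urn V: 0.35 × 0.2975 = 0.104125
  Urn IV: 0.21 × 0.03 = 0.0063
  Urn III: 0.21 × 0.08 = 0.0168
Normalizing constant = 0.151145.
P(Urn II | evidence) = 0.02392 / 0.151145 ≈ 0.1583.

0.1583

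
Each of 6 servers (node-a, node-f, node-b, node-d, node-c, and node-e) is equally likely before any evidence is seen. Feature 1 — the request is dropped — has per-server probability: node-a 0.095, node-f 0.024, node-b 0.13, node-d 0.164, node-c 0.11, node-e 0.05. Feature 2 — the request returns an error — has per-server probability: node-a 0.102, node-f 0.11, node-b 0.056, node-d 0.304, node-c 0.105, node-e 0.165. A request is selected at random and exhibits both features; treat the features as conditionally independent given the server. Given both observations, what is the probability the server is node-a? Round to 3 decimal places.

0.109

With a uniform prior (1/6 each), posterior ∝ likelihood:
  node-a: 0.095 × 0.102 = 0.00969
  node-f: 0.024 × 0.11 = 0.00264
  node-b: 0.13 × 0.056 = 0.00728
  node-d: 0.164 × 0.304 = 0.049856
  node-c: 0.11 × 0.105 = 0.01155
  node-e: 0.05 × 0.165 = 0.00825
Sum = 0.089266.
P(node-a | evidence) = 0.00969 / 0.089266 ≈ 0.109.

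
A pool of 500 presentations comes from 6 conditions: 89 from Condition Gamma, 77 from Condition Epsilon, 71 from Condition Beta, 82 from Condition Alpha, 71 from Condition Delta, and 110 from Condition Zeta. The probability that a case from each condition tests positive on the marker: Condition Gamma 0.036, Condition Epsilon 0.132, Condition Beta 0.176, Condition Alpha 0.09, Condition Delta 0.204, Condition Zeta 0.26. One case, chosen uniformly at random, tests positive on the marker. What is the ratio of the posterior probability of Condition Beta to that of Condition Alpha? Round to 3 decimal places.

Compute prior × likelihood for every hypothesis:
  Condition Gamma: 0.178 × 0.036 = 0.006408
  Condition Epsilon: 0.154 × 0.132 = 0.020328
  Condition Beta: 0.142 × 0.176 = 0.024992
  Condition Alpha: 0.164 × 0.09 = 0.01476
  Condition Delta: 0.142 × 0.204 = 0.028968
  Condition Zeta: 0.22 × 0.26 = 0.0572
Total = 0.152656.
The ratio is 0.024992 / 0.01476 (the normalizer cancels) = 1.693.

1.693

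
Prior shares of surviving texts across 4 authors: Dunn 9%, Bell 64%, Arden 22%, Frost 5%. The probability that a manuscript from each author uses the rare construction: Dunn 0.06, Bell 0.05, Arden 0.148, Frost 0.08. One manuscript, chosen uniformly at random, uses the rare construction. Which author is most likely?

Compute prior × likelihood for every hypothesis:
  Dunn: 0.09 × 0.06 = 0.0054
  Bell: 0.64 × 0.05 = 0.032
  Arden: 0.22 × 0.148 = 0.03256
  Frost: 0.05 × 0.08 = 0.004
Sum = 0.07396.
Largest term belongs to Arden, so Arden is most probable.

Arden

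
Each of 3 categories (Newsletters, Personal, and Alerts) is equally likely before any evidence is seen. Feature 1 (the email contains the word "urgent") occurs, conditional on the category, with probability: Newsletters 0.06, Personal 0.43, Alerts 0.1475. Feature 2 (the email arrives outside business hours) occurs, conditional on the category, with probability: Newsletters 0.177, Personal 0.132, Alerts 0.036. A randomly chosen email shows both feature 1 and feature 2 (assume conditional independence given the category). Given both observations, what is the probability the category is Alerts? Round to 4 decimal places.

With a uniform prior (1/3 each), posterior ∝ likelihood:
  Newsletters: 0.06 × 0.177 = 0.01062
  Personal: 0.43 × 0.132 = 0.05676
  Alerts: 0.1475 × 0.036 = 0.00531
Normalizing constant = 0.07269.
P(Alerts | evidence) = 0.00531 / 0.07269 ≈ 0.0730.

0.0730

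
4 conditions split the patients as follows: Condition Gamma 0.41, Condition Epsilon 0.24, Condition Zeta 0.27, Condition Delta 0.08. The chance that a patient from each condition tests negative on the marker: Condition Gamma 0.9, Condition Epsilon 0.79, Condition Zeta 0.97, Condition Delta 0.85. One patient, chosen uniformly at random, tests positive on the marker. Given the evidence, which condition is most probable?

Condition Epsilon

Taking complements, P(marker-positive | each) = Condition Gamma 0.1, Condition Epsilon 0.21, Condition Zeta 0.03, Condition Delta 0.15.
Compute prior × likelihood for every hypothesis:
  Condition Gamma: 0.41 × 0.1 = 0.041
  Condition Epsilon: 0.24 × 0.21 = 0.0504
  Condition Zeta: 0.27 × 0.03 = 0.0081
  Condition Delta: 0.08 × 0.15 = 0.012
Normalizing constant = 0.1115.
Largest term belongs to Condition Epsilon, so Condition Epsilon is most probable.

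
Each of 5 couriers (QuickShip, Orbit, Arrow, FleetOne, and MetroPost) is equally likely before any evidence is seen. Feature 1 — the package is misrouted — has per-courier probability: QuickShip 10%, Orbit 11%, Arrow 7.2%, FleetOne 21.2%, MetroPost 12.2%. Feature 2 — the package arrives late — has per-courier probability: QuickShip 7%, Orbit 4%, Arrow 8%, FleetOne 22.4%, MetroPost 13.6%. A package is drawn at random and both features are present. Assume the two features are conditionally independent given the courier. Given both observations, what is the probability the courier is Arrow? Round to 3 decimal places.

0.071

With a uniform prior (1/5 each), posterior ∝ likelihood:
  QuickShip: 0.1 × 0.07 = 0.007
  Orbit: 0.11 × 0.04 = 0.0044
  Arrow: 0.072 × 0.08 = 0.00576
  FleetOne: 0.212 × 0.224 = 0.047488
  MetroPost: 0.122 × 0.136 = 0.016592
Total = 0.08124.
P(Arrow | evidence) = 0.00576 / 0.08124 ≈ 0.071.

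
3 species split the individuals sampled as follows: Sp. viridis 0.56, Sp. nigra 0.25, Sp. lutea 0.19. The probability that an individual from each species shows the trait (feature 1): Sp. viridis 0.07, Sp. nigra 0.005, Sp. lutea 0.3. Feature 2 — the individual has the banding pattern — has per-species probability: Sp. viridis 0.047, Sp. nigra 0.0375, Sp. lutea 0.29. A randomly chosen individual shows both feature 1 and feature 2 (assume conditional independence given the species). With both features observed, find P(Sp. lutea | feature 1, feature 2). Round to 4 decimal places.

0.8974

Compute prior × likelihood for every hypothesis:
  Sp. viridis: 0.56 × 0.07 × 0.047 = 0.0018424
  Sp. nigra: 0.25 × 0.005 × 0.0375 = 0.000046875
  Sp. lutea: 0.19 × 0.3 × 0.29 = 0.01653
Sum = 0.018419275.
P(Sp. lutea | evidence) = 0.01653 / 0.018419275 ≈ 0.8974.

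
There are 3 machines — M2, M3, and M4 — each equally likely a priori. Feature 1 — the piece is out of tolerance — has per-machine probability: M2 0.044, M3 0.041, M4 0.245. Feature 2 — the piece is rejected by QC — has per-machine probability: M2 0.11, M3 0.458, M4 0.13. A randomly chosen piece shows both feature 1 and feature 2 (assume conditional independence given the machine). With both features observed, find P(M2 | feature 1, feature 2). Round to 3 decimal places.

0.087

Since the prior is uniform, the posterior is proportional to the likelihood:
  M2: 0.044 × 0.11 = 0.00484
  M3: 0.041 × 0.458 = 0.018778
  M4: 0.245 × 0.13 = 0.03185
Normalizing constant = 0.055468.
P(M2 | evidence) = 0.00484 / 0.055468 ≈ 0.087.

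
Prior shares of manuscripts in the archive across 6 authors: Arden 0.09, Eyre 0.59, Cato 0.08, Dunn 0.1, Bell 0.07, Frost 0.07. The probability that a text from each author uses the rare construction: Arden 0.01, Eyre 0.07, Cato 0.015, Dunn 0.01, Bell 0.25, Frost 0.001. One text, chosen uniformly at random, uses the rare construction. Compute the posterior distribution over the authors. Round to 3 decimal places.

Arden 0.015, Eyre 0.666, Cato 0.019, Dunn 0.016, Bell 0.282, Frost 0.001

Prior × likelihood for each hypothesis:
  Arden: 0.09 × 0.01 = 0.0009
  Eyre: 0.59 × 0.07 = 0.0413
  Cato: 0.08 × 0.015 = 0.0012
  Dunn: 0.1 × 0.01 = 0.001
  Bell: 0.07 × 0.25 = 0.0175
  Frost: 0.07 × 0.001 = 0.00007
Normalizing constant = 0.06197.
P(Arden | rare-form) = 0.0009/0.06197 ≈ 0.015
P(Eyre | rare-form) = 0.0413/0.06197 ≈ 0.666
P(Cato | rare-form) = 0.0012/0.06197 ≈ 0.019
P(Dunn | rare-form) = 0.001/0.06197 ≈ 0.016
P(Bell | rare-form) = 0.0175/0.06197 ≈ 0.282
P(Frost | rare-form) = 0.00007/0.06197 ≈ 0.001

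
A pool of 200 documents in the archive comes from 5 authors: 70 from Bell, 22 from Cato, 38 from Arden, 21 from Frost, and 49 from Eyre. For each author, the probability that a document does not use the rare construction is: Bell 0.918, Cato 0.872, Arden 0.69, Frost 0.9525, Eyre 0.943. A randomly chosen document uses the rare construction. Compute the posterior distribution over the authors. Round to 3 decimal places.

Bell 0.238, Cato 0.117, Arden 0.488, Frost 0.041, Eyre 0.116

Taking complements, P(rare-form | each) = Bell 0.082, Cato 0.128, Arden 0.31, Frost 0.0475, Eyre 0.057.
Unnormalized posteriors (prior × likelihood):
  Bell: 0.35 × 0.082 = 0.0287
  Cato: 0.11 × 0.128 = 0.01408
  Arden: 0.19 × 0.31 = 0.0589
  Frost: 0.105 × 0.0475 = 0.0049875
  Eyre: 0.245 × 0.057 = 0.013965
Total = 0.1206325.
P(Bell | rare-form) = 0.0287/0.1206325 ≈ 0.238
P(Cato | rare-form) = 0.01408/0.1206325 ≈ 0.117
P(Arden | rare-form) = 0.0589/0.1206325 ≈ 0.488
P(Frost | rare-form) = 0.0049875/0.1206325 ≈ 0.041
P(Eyre | rare-form) = 0.013965/0.1206325 ≈ 0.116
(Check: 0.238+0.117+0.488+0.041+0.116 = 1.000.)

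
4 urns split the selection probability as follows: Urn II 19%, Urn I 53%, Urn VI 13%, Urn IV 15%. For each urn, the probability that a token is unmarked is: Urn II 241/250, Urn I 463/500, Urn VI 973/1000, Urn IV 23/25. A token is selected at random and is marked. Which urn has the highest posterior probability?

Urn I

Taking complements, P(marked | each) = Urn II 0.036, Urn I 0.074, Urn VI 0.027, Urn IV 0.08.
Prior × likelihood for each hypothesis:
  Urn II: 0.19 × 0.036 = 0.00684
  Urn I: 0.53 × 0.074 = 0.03922
  Urn VI: 0.13 × 0.027 = 0.00351
  Urn IV: 0.15 × 0.08 = 0.012
Sum = 0.06157.
Largest term belongs to Urn I, so Urn I is most probable.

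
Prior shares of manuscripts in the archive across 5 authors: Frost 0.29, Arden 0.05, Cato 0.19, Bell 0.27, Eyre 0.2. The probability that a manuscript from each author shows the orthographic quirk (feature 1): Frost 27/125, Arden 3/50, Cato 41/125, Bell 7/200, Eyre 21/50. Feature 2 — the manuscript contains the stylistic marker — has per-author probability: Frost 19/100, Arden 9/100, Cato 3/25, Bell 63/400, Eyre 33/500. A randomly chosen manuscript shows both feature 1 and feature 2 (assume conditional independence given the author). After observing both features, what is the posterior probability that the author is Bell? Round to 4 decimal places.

0.0558

Compute prior × likelihood for every hypothesis:
  Frost: 0.29 × 0.216 × 0.19 = 0.0119016
  Arden: 0.05 × 0.06 × 0.09 = 0.00027
  Cato: 0.19 × 0.328 × 0.12 = 0.0074784
  Bell: 0.27 × 0.035 × 0.1575 = 0.001488375
  Eyre: 0.2 × 0.42 × 0.066 = 0.005544
Sum = 0.026682375.
P(Bell | evidence) = 0.001488375 / 0.026682375 ≈ 0.0558.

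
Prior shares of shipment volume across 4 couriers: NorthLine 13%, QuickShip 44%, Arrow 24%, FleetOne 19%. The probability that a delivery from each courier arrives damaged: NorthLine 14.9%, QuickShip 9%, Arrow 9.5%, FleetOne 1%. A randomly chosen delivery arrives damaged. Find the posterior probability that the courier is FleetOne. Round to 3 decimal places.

0.023

Prior × likelihood for each hypothesis:
  NorthLine: 0.13 × 0.149 = 0.01937
  QuickShip: 0.44 × 0.09 = 0.0396
  Arrow: 0.24 × 0.095 = 0.0228
  FleetOne: 0.19 × 0.01 = 0.0019
Sum = 0.08367.
P(FleetOne | evidence) = 0.0019 / 0.08367 ≈ 0.023.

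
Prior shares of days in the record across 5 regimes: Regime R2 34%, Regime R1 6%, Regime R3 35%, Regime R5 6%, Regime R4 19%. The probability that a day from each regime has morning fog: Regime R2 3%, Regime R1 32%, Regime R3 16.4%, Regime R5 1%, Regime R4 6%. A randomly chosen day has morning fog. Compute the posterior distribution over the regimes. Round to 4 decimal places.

Regime R2 0.1032, Regime R1 0.1943, Regime R3 0.5810, Regime R5 0.0061, Regime R4 0.1154

Compute prior × likelihood for every hypothesis:
  Regime R2: 0.34 × 0.03 = 0.0102
  Regime R1: 0.06 × 0.32 = 0.0192
  Regime R3: 0.35 × 0.164 = 0.0574
  Regime R5: 0.06 × 0.01 = 0.0006
  Regime R4: 0.19 × 0.06 = 0.0114
Normalizing constant = 0.0988.
P(Regime R2 | fog) = 0.0102/0.0988 ≈ 0.1032
P(Regime R1 | fog) = 0.0192/0.0988 ≈ 0.1943
P(Regime R3 | fog) = 0.0574/0.0988 ≈ 0.5810
P(Regime R5 | fog) = 0.0006/0.0988 ≈ 0.0061
P(Regime R4 | fog) = 0.0114/0.0988 ≈ 0.1154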